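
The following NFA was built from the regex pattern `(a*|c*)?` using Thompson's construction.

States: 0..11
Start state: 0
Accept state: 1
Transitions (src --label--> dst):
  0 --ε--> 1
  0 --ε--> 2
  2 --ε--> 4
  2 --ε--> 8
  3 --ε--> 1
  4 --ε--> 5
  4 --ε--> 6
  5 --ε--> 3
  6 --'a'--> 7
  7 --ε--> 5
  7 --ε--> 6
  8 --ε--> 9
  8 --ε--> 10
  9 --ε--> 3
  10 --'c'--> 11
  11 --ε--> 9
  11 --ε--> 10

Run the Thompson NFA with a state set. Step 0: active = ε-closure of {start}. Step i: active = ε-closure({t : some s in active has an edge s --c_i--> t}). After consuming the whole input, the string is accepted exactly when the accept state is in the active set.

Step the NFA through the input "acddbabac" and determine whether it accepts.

start: ε-closure({0}) = {0,1,2,3,4,5,6,8,9,10}
'a' @ 1: {1,3,5,6,7}  (accept∈set)
'c' @ 2: {}  — no active states
rest 'ddbabac' ignored (set empty)
final: {}; accept 1 not in set

Answer: REJECT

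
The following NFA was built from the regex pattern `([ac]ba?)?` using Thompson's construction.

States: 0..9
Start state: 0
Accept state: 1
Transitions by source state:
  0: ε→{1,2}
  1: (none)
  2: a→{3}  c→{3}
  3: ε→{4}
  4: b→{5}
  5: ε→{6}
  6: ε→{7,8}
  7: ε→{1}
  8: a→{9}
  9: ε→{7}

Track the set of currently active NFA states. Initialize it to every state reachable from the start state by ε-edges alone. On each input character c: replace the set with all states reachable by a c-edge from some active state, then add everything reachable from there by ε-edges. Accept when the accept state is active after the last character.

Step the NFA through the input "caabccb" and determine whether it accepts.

Answer: REJECT

Trace:
S₀ = ε-closure({0}) = {0,1,2}
'c' @ 1: {3,4}
'a' @ 2: {}  — no active states
rest 'abccb' ignored (set empty)
end set {} — state 1 not in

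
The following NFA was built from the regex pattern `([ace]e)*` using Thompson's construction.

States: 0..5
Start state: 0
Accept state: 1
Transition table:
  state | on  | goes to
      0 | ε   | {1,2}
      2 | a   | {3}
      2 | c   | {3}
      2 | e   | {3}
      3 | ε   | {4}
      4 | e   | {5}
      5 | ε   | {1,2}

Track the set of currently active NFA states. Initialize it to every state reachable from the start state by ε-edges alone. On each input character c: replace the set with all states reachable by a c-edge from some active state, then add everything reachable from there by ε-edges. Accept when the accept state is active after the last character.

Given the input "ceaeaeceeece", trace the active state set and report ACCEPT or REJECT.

Answer: ACCEPT

Trace:
S₀ = ε-closure({0}) = {0,1,2}
'c' @ 1: {3,4}
'e' @ 2: {1,2,5}  [accepting]
'a' @ 3: {3,4}
'e' @ 4: {1,2,5}  [accepting]
'a' @ 5: {3,4}
'e' @ 6: {1,2,5}  [accepting]
'c' @ 7: {3,4}
'e' @ 8: {1,2,5}  [accepting]
'e' @ 9: {3,4}
'e' @ 10: {1,2,5}  [accepting]
'c' @ 11: {3,4}
'e' @ 12: {1,2,5}  [accepting]
final: {1,2,5}; accept 1 in set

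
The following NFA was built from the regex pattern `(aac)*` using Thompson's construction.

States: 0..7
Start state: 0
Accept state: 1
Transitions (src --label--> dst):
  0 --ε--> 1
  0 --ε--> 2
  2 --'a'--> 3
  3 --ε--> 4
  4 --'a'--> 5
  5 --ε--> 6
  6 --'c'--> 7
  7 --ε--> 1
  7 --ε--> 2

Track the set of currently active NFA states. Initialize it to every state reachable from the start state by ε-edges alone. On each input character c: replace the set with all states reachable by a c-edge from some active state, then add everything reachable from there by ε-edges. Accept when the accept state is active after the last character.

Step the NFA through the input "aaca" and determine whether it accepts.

initial (ε-close {0}): {0,1,2}
'a' @ 1: {3,4}
'a' @ 2: {5,6}
'c' @ 3: {1,2,7}  ✓accept
'a' @ 4: {3,4}
end set {3,4} — state 1 not in

Answer: REJECT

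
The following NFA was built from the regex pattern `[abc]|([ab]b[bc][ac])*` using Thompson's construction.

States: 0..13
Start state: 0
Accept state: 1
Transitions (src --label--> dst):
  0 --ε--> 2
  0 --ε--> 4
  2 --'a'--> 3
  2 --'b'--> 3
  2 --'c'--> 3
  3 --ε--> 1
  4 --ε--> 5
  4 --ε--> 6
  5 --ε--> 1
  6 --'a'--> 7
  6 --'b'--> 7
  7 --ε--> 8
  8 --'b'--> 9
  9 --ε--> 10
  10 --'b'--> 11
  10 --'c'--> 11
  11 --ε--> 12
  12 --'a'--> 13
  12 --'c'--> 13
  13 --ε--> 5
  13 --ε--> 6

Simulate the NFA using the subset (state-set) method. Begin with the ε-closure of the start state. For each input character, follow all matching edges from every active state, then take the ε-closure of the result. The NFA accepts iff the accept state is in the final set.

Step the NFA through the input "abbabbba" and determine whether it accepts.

start: ε-closure({0}) = {0,1,2,4,5,6}
'a' @ 1: {1,3,7,8}  (accept∈set)
'b' @ 2: {9,10}
'b' @ 3: {11,12}
'a' @ 4: {1,5,6,13}  (accept∈set)
'b' @ 5: {7,8}
'b' @ 6: {9,10}
'b' @ 7: {11,12}
'a' @ 8: {1,5,6,13}  (accept∈set)
final: {1,5,6,13}; accept 1 in set

Answer: ACCEPT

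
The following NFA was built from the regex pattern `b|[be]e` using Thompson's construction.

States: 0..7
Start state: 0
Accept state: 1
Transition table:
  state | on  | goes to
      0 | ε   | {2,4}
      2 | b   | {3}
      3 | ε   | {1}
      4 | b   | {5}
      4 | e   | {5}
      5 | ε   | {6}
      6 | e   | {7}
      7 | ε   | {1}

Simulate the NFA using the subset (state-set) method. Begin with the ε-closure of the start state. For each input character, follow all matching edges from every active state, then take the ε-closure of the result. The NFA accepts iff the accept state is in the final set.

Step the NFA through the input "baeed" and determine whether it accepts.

start: ε-closure({0}) = {0,2,4}
'b' @ 1: {1,3,5,6}  ✓accept
'a' @ 2: {}  — no active states
rest 'eed' ignored (set empty)
final: {}; accept 1 not in set

Answer: REJECT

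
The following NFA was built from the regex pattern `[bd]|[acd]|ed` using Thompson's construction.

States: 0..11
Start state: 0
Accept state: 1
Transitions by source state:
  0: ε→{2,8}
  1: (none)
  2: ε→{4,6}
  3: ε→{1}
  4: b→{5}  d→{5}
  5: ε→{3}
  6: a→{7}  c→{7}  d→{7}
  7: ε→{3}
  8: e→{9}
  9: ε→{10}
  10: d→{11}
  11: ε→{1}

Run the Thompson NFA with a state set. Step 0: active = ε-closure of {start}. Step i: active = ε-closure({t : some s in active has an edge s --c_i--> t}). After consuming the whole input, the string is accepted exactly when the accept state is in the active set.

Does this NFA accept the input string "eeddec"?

Answer: REJECT

Trace:
start: ε-closure({0}) = {0,2,4,6,8}
'e' @ 1: {9,10}
'e' @ 2: {}  — state set empty
rest 'ddec' ignored (set empty)
end set {} — state 1 not in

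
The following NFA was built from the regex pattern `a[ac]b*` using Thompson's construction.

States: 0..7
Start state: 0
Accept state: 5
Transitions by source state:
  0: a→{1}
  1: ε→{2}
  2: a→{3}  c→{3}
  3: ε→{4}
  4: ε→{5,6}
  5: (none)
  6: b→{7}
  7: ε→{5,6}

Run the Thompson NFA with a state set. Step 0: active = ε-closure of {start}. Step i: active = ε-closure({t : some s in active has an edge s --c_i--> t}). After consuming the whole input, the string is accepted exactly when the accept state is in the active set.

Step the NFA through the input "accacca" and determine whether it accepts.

Answer: REJECT

Trace:
S₀ = ε-closure({0}) = {0}
'a' @ 1: {1,2}
'c' @ 2: {3,4,5,6}  (accept∈set)
'c' @ 3: {}  — dead — no transitions
rest 'acca' ignored (set empty)
final: {}; accept 5 not in set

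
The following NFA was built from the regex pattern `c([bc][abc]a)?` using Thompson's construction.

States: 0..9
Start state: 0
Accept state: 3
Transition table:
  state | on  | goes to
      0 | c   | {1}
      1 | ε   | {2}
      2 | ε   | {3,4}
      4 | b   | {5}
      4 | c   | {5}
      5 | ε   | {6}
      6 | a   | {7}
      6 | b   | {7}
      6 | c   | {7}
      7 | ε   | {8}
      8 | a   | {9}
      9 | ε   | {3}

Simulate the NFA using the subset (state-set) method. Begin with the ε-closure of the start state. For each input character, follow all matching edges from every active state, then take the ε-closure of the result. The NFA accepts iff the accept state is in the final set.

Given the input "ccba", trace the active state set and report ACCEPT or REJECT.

Answer: ACCEPT

Derivation:
start: ε-closure({0}) = {0}
'c' @ 1: {1,2,3,4}  (accept∈set)
'c' @ 2: {5,6}
'b' @ 3: {7,8}
'a' @ 4: {3,9}  (accept∈set)
final: {3,9}; accept 3 in set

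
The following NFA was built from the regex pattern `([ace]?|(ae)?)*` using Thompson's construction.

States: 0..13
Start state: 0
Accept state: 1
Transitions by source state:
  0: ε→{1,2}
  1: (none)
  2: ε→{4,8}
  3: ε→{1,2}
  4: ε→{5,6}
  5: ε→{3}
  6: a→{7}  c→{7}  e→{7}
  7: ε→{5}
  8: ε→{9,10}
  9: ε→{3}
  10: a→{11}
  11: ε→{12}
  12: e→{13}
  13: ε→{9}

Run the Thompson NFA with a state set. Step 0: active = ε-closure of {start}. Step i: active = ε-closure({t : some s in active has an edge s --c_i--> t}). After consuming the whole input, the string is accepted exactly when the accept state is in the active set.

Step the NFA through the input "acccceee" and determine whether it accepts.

Answer: ACCEPT

Steps:
start: ε-closure({0}) = {0,1,2,3,4,5,6,8,9,10}
'a' @ 1: {1,2,3,4,5,6,7,8,9,10,11,12}  (accept∈set)
'c' @ 2: {1,2,3,4,5,6,7,8,9,10}  (accept∈set)
'c' @ 3: {1,2,3,4,5,6,7,8,9,10}  (accept∈set)
'c' @ 4: {1,2,3,4,5,6,7,8,9,10}  (accept∈set)
'c' @ 5: {1,2,3,4,5,6,7,8,9,10}  (accept∈set)
'e' @ 6: {1,2,3,4,5,6,7,8,9,10}  (accept∈set)
'e' @ 7: {1,2,3,4,5,6,7,8,9,10}  (accept∈set)
'e' @ 8: {1,2,3,4,5,6,7,8,9,10}  (accept∈set)
end set {1,2,3,4,5,6,7,8,9,10} — state 1 in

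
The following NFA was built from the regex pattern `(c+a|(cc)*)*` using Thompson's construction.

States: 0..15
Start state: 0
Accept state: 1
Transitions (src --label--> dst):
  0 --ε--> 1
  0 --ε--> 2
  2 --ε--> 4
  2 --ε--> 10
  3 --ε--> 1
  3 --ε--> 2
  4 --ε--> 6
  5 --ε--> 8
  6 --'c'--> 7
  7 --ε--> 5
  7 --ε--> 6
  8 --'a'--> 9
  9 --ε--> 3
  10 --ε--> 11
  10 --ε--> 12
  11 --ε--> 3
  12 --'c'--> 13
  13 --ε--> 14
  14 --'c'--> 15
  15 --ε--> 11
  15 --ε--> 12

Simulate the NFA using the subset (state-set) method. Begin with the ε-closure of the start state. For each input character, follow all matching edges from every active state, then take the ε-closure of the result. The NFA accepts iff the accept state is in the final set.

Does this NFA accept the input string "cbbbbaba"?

S₀ = ε-closure({0}) = {0,1,2,3,4,6,10,11,12}
'c' @ 1: {5,6,7,8,13,14}
'b' @ 2: {}  — state set empty
rest 'bbbaba' ignored (set empty)
end set {} — state 1 not in

Answer: REJECT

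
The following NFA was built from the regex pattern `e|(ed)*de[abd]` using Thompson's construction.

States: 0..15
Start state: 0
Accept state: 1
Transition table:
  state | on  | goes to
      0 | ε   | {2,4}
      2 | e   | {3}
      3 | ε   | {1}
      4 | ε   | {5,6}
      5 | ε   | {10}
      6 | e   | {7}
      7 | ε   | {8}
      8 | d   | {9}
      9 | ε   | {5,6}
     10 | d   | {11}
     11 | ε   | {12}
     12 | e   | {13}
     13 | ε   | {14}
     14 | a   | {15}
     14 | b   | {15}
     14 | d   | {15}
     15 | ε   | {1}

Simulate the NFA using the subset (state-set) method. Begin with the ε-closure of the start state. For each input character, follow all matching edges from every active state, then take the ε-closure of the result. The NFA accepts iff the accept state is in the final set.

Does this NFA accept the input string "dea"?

Answer: ACCEPT

Trace:
S₀ = ε-closure({0}) = {0,2,4,5,6,10}
'd' @ 1: {11,12}
'e' @ 2: {13,14}
'a' @ 3: {1,15}  [accepting]
end set {1,15} — state 1 in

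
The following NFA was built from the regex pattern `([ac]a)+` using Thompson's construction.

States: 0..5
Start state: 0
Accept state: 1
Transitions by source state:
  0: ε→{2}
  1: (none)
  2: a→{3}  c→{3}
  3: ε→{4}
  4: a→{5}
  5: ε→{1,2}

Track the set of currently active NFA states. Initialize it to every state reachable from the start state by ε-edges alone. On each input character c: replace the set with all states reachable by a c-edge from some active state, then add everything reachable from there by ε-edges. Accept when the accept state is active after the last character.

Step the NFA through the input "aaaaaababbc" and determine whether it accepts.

Answer: REJECT

Steps:
start: ε-closure({0}) = {0,2}
'a' @ 1: {3,4}
'a' @ 2: {1,2,5}  ✓accept
'a' @ 3: {3,4}
'a' @ 4: {1,2,5}  ✓accept
'a' @ 5: {3,4}
'a' @ 6: {1,2,5}  ✓accept
'b' @ 7: {}  — state set empty
rest 'abbc' ignored (set empty)
end set {} — state 1 not in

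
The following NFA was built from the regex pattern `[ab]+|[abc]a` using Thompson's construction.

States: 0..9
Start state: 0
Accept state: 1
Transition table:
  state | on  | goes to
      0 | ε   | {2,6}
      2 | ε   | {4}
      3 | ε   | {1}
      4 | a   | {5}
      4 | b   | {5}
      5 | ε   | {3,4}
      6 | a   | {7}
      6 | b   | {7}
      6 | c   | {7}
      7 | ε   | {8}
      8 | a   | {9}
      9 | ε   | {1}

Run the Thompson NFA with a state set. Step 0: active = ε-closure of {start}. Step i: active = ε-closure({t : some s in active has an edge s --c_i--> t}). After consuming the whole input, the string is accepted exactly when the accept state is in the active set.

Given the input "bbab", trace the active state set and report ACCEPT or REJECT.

S₀ = ε-closure({0}) = {0,2,4,6}
'b' @ 1: {1,3,4,5,7,8}  [accepting]
'b' @ 2: {1,3,4,5}  [accepting]
'a' @ 3: {1,3,4,5}  [accepting]
'b' @ 4: {1,3,4,5}  [accepting]
final: {1,3,4,5}; accept 1 in set

Answer: ACCEPT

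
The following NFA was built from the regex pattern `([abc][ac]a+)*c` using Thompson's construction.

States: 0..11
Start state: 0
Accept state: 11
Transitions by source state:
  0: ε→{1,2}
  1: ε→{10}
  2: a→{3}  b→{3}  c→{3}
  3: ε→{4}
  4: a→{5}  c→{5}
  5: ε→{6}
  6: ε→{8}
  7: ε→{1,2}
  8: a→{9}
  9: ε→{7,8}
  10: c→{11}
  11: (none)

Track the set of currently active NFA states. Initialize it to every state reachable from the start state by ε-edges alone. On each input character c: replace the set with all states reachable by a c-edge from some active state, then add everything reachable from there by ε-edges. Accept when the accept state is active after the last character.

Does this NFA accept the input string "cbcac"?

start: ε-closure({0}) = {0,1,2,10}
'c' @ 1: {3,4,11}  ✓accept
'b' @ 2: {}  — state set empty
rest 'cac' ignored (set empty)
end set {} — state 11 not in

Answer: REJECT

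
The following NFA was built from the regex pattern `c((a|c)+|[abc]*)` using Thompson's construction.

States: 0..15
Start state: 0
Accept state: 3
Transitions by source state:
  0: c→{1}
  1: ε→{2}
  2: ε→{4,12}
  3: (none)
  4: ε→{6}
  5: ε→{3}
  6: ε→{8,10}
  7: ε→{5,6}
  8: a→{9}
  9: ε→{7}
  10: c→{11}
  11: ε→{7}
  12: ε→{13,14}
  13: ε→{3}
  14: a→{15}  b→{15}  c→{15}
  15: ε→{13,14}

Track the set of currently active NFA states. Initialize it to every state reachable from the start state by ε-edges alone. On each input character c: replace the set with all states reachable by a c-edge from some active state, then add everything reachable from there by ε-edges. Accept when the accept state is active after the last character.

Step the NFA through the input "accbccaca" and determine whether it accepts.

initial (ε-close {0}): {0}
'a' @ 1: {}  — dead — no transitions
rest 'ccbccaca' ignored (set empty)
end set {} — state 3 not in

Answer: REJECT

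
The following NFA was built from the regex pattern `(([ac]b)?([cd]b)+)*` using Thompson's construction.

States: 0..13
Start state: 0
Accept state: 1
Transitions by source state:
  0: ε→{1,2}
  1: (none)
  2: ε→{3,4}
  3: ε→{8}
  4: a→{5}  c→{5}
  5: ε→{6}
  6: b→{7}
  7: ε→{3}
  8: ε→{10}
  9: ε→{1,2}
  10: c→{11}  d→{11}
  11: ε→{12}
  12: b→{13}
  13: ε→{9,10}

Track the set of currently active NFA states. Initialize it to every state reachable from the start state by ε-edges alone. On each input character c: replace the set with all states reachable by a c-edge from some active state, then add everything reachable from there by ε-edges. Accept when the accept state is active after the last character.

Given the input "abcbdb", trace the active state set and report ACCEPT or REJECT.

initial (ε-close {0}): {0,1,2,3,4,8,10}
'a' @ 1: {5,6}
'b' @ 2: {3,7,8,10}
'c' @ 3: {11,12}
'b' @ 4: {1,2,3,4,8,9,10,13}  (accept∈set)
'd' @ 5: {11,12}
'b' @ 6: {1,2,3,4,8,9,10,13}  (accept∈set)
final: {1,2,3,4,8,9,10,13}; accept 1 in set

Answer: ACCEPT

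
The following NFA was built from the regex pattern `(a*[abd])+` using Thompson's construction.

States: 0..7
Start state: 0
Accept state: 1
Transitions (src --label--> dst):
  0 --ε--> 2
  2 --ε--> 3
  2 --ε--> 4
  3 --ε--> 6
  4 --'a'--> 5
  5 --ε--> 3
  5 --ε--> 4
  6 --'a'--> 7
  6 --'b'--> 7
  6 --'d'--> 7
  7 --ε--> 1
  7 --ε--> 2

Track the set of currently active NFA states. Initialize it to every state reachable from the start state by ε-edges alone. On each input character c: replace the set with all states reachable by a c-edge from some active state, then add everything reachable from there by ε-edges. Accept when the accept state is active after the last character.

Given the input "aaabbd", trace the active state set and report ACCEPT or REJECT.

S₀ = ε-closure({0}) = {0,2,3,4,6}
'a' @ 1: {1,2,3,4,5,6,7}  ✓accept
'a' @ 2: {1,2,3,4,5,6,7}  ✓accept
'a' @ 3: {1,2,3,4,5,6,7}  ✓accept
'b' @ 4: {1,2,3,4,6,7}  ✓accept
'b' @ 5: {1,2,3,4,6,7}  ✓accept
'd' @ 6: {1,2,3,4,6,7}  ✓accept
end set {1,2,3,4,6,7} — state 1 in

Answer: ACCEPT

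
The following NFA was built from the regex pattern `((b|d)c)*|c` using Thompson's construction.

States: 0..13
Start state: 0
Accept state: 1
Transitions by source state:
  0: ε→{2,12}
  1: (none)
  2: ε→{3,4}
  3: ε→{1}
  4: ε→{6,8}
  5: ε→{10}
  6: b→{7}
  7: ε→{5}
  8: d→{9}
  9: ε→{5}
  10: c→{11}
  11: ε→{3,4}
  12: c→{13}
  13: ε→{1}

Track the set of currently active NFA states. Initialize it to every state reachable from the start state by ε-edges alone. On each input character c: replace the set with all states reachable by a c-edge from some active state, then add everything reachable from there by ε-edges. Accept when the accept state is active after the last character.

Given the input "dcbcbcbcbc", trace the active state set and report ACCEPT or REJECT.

initial (ε-close {0}): {0,1,2,3,4,6,8,12}
'd' @ 1: {5,9,10}
'c' @ 2: {1,3,4,6,8,11}  [accepting]
'b' @ 3: {5,7,10}
'c' @ 4: {1,3,4,6,8,11}  [accepting]
'b' @ 5: {5,7,10}
'c' @ 6: {1,3,4,6,8,11}  [accepting]
'b' @ 7: {5,7,10}
'c' @ 8: {1,3,4,6,8,11}  [accepting]
'b' @ 9: {5,7,10}
'c' @ 10: {1,3,4,6,8,11}  [accepting]
final: {1,3,4,6,8,11}; accept 1 in set

Answer: ACCEPT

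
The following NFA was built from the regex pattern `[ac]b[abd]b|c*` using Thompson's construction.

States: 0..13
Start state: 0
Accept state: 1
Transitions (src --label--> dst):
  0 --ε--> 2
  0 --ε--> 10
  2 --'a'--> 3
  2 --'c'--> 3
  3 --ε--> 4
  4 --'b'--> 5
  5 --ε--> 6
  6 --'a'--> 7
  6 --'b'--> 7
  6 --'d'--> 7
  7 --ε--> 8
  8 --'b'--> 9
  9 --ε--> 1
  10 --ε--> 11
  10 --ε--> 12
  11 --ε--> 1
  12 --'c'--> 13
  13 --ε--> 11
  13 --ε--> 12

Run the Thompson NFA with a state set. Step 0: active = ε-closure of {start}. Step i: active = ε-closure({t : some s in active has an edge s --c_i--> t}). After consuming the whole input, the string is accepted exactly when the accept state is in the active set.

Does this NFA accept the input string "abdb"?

Answer: ACCEPT

Derivation:
start: ε-closure({0}) = {0,1,2,10,11,12}
'a' @ 1: {3,4}
'b' @ 2: {5,6}
'd' @ 3: {7,8}
'b' @ 4: {1,9}  (accept∈set)
end set {1,9} — state 1 in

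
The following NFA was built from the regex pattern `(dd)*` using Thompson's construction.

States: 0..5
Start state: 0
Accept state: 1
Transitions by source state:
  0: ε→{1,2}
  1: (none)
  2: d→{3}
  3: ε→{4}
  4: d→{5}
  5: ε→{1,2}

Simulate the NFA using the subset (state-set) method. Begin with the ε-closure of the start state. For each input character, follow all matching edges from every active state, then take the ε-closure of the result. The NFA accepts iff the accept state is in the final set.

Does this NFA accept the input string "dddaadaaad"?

start: ε-closure({0}) = {0,1,2}
'd' @ 1: {3,4}
'd' @ 2: {1,2,5}  [accepting]
'd' @ 3: {3,4}
'a' @ 4: {}  — dead — no transitions
rest 'adaaad' ignored (set empty)
end set {} — state 1 not in

Answer: REJECT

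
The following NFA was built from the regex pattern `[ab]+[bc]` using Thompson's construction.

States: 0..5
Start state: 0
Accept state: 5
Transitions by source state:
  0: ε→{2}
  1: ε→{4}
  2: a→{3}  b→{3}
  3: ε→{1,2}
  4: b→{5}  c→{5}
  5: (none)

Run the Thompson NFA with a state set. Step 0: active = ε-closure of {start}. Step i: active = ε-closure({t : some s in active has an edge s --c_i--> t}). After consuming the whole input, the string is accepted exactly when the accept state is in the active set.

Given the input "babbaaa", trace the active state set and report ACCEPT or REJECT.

S₀ = ε-closure({0}) = {0,2}
'b' @ 1: {1,2,3,4}
'a' @ 2: {1,2,3,4}
'b' @ 3: {1,2,3,4,5}  [accepting]
'b' @ 4: {1,2,3,4,5}  [accepting]
'a' @ 5: {1,2,3,4}
'a' @ 6: {1,2,3,4}
'a' @ 7: {1,2,3,4}
after full input: {1,2,3,4}  (accept=5 not in)

Answer: REJECT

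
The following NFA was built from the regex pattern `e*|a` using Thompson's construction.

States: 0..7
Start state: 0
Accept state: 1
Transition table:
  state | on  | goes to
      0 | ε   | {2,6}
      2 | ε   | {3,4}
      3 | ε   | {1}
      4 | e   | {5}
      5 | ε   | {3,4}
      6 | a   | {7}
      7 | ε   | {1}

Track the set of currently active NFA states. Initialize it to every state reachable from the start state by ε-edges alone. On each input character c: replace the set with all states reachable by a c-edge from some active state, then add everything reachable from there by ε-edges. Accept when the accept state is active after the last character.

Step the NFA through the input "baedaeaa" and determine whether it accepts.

start: ε-closure({0}) = {0,1,2,3,4,6}
'b' @ 1: {}  — state set empty
rest 'aedaeaa' ignored (set empty)
after full input: {}  (accept=1 not in)

Answer: REJECT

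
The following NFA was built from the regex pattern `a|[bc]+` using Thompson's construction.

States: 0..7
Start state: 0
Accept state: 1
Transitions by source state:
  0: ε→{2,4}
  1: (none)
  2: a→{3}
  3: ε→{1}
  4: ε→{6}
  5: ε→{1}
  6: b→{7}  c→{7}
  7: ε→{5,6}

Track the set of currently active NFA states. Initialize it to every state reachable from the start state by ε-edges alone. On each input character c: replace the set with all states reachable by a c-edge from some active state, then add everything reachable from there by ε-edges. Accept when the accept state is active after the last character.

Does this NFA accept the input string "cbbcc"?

initial (ε-close {0}): {0,2,4,6}
'c' @ 1: {1,5,6,7}  [accepting]
'b' @ 2: {1,5,6,7}  [accepting]
'b' @ 3: {1,5,6,7}  [accepting]
'c' @ 4: {1,5,6,7}  [accepting]
'c' @ 5: {1,5,6,7}  [accepting]
end set {1,5,6,7} — state 1 in

Answer: ACCEPT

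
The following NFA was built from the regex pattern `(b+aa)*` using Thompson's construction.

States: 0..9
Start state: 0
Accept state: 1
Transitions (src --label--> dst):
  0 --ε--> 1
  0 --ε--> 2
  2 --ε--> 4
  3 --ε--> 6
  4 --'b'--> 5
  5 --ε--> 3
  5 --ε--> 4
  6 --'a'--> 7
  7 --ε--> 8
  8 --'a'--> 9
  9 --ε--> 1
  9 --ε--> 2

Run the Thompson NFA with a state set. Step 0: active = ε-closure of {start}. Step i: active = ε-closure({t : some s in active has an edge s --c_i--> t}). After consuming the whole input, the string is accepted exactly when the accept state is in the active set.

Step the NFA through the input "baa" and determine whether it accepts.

start: ε-closure({0}) = {0,1,2,4}
'b' @ 1: {3,4,5,6}
'a' @ 2: {7,8}
'a' @ 3: {1,2,4,9}  [accepting]
final: {1,2,4,9}; accept 1 in set

Answer: ACCEPT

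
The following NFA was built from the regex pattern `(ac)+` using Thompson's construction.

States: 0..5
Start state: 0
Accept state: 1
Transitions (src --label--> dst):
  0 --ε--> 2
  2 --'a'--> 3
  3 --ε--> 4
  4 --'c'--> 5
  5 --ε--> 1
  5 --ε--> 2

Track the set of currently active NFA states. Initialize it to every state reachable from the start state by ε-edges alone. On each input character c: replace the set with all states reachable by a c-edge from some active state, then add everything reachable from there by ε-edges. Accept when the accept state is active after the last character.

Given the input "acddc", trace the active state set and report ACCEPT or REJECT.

Answer: REJECT

Derivation:
S₀ = ε-closure({0}) = {0,2}
'a' @ 1: {3,4}
'c' @ 2: {1,2,5}  [accepting]
'd' @ 3: {}  — no active states
rest 'dc' ignored (set empty)
end set {} — state 1 not in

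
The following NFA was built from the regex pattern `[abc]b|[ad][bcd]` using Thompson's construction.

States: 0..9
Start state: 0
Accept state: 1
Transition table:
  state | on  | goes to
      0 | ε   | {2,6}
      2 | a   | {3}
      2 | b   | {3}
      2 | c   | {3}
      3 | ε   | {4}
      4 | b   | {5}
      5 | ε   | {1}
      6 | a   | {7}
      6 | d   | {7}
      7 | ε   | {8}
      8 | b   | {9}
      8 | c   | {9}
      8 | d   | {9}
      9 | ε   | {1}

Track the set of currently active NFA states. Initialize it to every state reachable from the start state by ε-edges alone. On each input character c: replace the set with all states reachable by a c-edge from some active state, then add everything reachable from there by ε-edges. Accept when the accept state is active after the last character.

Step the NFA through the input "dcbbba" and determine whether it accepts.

initial (ε-close {0}): {0,2,6}
'd' @ 1: {7,8}
'c' @ 2: {1,9}  ✓accept
'b' @ 3: {}  — dead — no transitions
rest 'bba' ignored (set empty)
after full input: {}  (accept=1 not in)

Answer: REJECT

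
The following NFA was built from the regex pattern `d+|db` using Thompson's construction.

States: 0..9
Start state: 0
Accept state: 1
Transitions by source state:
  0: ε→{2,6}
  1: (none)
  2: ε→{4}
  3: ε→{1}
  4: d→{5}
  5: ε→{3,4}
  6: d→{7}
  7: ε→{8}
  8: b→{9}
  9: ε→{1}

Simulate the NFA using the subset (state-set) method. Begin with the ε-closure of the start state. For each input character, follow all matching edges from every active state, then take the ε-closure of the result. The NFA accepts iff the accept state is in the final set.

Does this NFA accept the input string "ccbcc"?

Answer: REJECT

Derivation:
start: ε-closure({0}) = {0,2,4,6}
'c' @ 1: {}  — dead — no transitions
rest 'cbcc' ignored (set empty)
end set {} — state 1 not in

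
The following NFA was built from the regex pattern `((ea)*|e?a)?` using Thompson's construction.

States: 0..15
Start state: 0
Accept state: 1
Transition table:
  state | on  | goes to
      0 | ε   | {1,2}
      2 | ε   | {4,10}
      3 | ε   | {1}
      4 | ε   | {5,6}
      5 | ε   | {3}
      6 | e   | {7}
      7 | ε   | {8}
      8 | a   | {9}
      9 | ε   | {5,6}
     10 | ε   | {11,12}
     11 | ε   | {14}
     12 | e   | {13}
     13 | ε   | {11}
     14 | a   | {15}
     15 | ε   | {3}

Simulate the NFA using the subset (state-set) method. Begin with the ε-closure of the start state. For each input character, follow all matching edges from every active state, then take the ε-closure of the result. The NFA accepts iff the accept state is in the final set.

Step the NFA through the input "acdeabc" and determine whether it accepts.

S₀ = ε-closure({0}) = {0,1,2,3,4,5,6,10,11,12,14}
'a' @ 1: {1,3,15}  (accept∈set)
'c' @ 2: {}  — no active states
rest 'deabc' ignored (set empty)
after full input: {}  (accept=1 not in)

Answer: REJECT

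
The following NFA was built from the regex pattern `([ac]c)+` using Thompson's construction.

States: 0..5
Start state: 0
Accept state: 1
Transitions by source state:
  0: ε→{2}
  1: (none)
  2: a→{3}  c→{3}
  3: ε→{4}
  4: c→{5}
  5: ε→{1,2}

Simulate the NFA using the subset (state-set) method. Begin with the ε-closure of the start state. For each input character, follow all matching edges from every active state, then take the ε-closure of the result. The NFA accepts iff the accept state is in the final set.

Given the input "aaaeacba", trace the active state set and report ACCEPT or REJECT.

initial (ε-close {0}): {0,2}
'a' @ 1: {3,4}
'a' @ 2: {}  — no active states
rest 'aeacba' ignored (set empty)
final: {}; accept 1 not in set

Answer: REJECT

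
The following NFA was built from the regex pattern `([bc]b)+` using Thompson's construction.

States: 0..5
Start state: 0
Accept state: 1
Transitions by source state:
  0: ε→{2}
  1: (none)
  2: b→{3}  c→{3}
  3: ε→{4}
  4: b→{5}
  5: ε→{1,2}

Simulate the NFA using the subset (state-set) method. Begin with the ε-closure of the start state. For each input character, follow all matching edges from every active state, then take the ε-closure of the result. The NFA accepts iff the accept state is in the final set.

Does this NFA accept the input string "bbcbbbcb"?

initial (ε-close {0}): {0,2}
'b' @ 1: {3,4}
'b' @ 2: {1,2,5}  (accept∈set)
'c' @ 3: {3,4}
'b' @ 4: {1,2,5}  (accept∈set)
'b' @ 5: {3,4}
'b' @ 6: {1,2,5}  (accept∈set)
'c' @ 7: {3,4}
'b' @ 8: {1,2,5}  (accept∈set)
end set {1,2,5} — state 1 in

Answer: ACCEPT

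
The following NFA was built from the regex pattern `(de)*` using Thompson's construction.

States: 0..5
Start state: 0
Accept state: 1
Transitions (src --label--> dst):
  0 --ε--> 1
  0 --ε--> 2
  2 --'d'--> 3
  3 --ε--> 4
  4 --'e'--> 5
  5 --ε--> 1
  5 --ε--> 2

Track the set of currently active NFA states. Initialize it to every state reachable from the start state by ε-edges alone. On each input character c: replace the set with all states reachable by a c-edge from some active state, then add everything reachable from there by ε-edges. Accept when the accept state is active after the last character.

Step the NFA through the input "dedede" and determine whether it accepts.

Answer: ACCEPT

Derivation:
start: ε-closure({0}) = {0,1,2}
'd' @ 1: {3,4}
'e' @ 2: {1,2,5}  (accept∈set)
'd' @ 3: {3,4}
'e' @ 4: {1,2,5}  (accept∈set)
'd' @ 5: {3,4}
'e' @ 6: {1,2,5}  (accept∈set)
final: {1,2,5}; accept 1 in set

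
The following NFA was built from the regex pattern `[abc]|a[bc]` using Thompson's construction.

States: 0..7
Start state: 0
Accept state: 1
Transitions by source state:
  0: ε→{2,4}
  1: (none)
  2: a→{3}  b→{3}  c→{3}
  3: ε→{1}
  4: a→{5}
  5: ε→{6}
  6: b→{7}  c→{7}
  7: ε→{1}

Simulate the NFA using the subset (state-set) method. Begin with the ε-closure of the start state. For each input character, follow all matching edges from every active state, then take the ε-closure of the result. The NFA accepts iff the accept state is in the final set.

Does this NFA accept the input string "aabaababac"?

S₀ = ε-closure({0}) = {0,2,4}
'a' @ 1: {1,3,5,6}  ✓accept
'a' @ 2: {}  — dead — no transitions
rest 'baababac' ignored (set empty)
after full input: {}  (accept=1 not in)

Answer: REJECT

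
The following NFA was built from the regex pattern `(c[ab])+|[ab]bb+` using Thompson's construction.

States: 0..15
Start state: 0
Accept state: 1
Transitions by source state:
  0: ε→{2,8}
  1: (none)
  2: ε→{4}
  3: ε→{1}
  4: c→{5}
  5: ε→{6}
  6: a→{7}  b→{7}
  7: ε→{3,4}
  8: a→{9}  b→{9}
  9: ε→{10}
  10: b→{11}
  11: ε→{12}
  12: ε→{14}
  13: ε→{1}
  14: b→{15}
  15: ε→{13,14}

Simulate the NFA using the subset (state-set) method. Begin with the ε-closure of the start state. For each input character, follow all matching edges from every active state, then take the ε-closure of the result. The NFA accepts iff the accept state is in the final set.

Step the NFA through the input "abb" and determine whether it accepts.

initial (ε-close {0}): {0,2,4,8}
'a' @ 1: {9,10}
'b' @ 2: {11,12,14}
'b' @ 3: {1,13,14,15}  [accepting]
final: {1,13,14,15}; accept 1 in set

Answer: ACCEPT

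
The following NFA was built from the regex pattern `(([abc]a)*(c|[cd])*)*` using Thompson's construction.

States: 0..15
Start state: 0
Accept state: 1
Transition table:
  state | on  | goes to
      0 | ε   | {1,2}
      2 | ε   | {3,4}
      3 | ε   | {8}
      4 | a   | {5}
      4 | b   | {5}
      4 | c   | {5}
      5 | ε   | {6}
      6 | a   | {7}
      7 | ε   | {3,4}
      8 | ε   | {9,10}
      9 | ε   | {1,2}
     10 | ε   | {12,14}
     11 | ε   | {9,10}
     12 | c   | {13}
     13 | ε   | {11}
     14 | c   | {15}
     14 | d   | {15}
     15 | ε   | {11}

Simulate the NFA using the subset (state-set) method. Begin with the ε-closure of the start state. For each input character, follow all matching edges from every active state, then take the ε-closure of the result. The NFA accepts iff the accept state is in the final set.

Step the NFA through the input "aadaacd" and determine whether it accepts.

Answer: ACCEPT

Derivation:
initial (ε-close {0}): {0,1,2,3,4,8,9,10,12,14}
'a' @ 1: {5,6}
'a' @ 2: {1,2,3,4,7,8,9,10,12,14}  ✓accept
'd' @ 3: {1,2,3,4,8,9,10,11,12,14,15}  ✓accept
'a' @ 4: {5,6}
'a' @ 5: {1,2,3,4,7,8,9,10,12,14}  ✓accept
'c' @ 6: {1,2,3,4,5,6,8,9,10,11,12,13,14,15}  ✓accept
'd' @ 7: {1,2,3,4,8,9,10,11,12,14,15}  ✓accept
final: {1,2,3,4,8,9,10,11,12,14,15}; accept 1 in set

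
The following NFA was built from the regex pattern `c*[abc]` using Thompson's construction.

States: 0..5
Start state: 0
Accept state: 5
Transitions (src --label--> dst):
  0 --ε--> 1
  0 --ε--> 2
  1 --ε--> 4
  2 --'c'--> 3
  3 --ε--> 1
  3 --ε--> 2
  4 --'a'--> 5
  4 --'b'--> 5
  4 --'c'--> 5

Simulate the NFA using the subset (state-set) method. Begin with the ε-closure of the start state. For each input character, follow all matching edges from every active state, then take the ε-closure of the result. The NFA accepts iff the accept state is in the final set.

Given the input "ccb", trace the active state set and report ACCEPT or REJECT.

S₀ = ε-closure({0}) = {0,1,2,4}
'c' @ 1: {1,2,3,4,5}  ✓accept
'c' @ 2: {1,2,3,4,5}  ✓accept
'b' @ 3: {5}  ✓accept
final: {5}; accept 5 in set

Answer: ACCEPT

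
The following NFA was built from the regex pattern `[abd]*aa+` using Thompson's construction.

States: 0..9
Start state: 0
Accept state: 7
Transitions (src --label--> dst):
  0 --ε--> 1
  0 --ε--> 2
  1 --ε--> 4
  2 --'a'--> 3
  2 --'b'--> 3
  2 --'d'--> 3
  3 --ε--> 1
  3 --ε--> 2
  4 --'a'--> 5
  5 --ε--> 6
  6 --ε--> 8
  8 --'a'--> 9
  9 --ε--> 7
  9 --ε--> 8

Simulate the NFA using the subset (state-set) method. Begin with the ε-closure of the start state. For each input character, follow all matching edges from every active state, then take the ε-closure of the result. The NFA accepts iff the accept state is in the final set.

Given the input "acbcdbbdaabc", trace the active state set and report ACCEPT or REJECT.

Answer: REJECT

Trace:
start: ε-closure({0}) = {0,1,2,4}
'a' @ 1: {1,2,3,4,5,6,8}
'c' @ 2: {}  — dead — no transitions
rest 'bcdbbdaabc' ignored (set empty)
end set {} — state 7 not in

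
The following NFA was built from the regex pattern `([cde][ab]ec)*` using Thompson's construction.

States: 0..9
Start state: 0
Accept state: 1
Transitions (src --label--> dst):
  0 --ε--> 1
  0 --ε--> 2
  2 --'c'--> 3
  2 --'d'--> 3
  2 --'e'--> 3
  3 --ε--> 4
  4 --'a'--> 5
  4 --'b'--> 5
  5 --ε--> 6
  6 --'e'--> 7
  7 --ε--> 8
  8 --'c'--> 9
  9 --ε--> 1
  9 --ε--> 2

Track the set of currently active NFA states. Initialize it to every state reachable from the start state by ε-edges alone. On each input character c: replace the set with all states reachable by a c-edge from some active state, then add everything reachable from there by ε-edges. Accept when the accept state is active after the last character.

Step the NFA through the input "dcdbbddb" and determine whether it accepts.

Answer: REJECT

Derivation:
start: ε-closure({0}) = {0,1,2}
'd' @ 1: {3,4}
'c' @ 2: {}  — state set empty
rest 'dbbddb' ignored (set empty)
end set {} — state 1 not in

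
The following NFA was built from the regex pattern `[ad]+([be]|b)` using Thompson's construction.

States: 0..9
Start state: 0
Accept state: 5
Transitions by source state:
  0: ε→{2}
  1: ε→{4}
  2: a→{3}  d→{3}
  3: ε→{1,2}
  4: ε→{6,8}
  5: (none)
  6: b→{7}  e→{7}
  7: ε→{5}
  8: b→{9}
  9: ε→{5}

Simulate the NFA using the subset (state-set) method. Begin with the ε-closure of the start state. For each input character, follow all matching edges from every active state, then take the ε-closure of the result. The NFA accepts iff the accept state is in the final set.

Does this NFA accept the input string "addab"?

Answer: ACCEPT

Steps:
S₀ = ε-closure({0}) = {0,2}
'a' @ 1: {1,2,3,4,6,8}
'd' @ 2: {1,2,3,4,6,8}
'd' @ 3: {1,2,3,4,6,8}
'a' @ 4: {1,2,3,4,6,8}
'b' @ 5: {5,7,9}  (accept∈set)
end set {5,7,9} — state 5 in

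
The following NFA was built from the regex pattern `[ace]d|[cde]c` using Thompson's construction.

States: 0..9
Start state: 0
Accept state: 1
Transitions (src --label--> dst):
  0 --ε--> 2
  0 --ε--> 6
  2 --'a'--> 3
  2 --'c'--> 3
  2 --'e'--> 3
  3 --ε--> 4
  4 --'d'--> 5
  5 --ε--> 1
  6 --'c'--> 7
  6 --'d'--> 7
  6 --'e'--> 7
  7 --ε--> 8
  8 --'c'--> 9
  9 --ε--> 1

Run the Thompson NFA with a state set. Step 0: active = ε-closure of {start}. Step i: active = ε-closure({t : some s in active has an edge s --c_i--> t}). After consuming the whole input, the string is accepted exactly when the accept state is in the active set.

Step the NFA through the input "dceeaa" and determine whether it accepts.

start: ε-closure({0}) = {0,2,6}
'd' @ 1: {7,8}
'c' @ 2: {1,9}  (accept∈set)
'e' @ 3: {}  — state set empty
rest 'eaa' ignored (set empty)
after full input: {}  (accept=1 not in)

Answer: REJECT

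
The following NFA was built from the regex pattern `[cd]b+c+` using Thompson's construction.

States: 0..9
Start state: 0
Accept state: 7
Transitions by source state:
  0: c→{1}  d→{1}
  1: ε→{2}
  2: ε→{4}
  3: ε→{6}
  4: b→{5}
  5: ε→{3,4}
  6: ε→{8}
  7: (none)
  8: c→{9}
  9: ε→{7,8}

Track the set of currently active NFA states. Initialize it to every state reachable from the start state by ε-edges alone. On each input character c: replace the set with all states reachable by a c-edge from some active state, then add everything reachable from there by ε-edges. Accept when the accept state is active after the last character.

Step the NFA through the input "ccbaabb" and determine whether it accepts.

Answer: REJECT

Trace:
initial (ε-close {0}): {0}
'c' @ 1: {1,2,4}
'c' @ 2: {}  — dead — no transitions
rest 'baabb' ignored (set empty)
final: {}; accept 7 not in set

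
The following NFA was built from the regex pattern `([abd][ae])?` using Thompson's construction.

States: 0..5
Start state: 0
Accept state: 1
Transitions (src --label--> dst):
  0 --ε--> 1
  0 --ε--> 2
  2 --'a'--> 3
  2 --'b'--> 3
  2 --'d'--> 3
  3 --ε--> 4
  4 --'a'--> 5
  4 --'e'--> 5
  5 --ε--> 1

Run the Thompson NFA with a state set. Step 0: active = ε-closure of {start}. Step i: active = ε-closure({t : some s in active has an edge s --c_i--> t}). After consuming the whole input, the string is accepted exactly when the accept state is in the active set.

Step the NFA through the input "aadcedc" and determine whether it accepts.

Answer: REJECT

Derivation:
start: ε-closure({0}) = {0,1,2}
'a' @ 1: {3,4}
'a' @ 2: {1,5}  ✓accept
'd' @ 3: {}  — dead — no transitions
rest 'cedc' ignored (set empty)
final: {}; accept 1 not in set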